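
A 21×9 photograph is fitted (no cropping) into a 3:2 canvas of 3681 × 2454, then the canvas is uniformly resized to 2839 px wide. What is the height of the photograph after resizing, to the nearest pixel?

Fitted into 3681×2454, the photograph spans the width; its height is 3681 × 9/21 ≈ 1577.57 px.
The frame scales by 2839/3681 = 0.7713; 1577.57 × 0.7713 ≈ 1216.71 px.

1217 px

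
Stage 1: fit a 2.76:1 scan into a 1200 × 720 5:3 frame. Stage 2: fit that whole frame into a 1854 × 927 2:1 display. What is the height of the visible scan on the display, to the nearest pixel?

560 px

Inside the 1200×720 canvas the scan is width-limited at 1200.00 × 434.78.
The 5:3 canvas is height-limited in 1854×927, giving 1545.00 × 927.00; scale factor 1.2875.
Applying the same ×1.2875: 434.78 → 559.78.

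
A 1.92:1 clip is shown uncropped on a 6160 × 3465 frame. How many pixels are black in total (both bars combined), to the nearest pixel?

1.92:1 is wider than 16×9, so it spans the full width.
The clip is 6160 / 1.920 ≈ 3208.3333 px tall.
Black = 3465 − 3208.3333 = 256.6667 px.
Across the 6160-px span: 256.6667 × 6160 ≈ 1581067 px.

1581067 pixels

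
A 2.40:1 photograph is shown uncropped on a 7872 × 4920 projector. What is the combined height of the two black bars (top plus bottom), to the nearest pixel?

1640 px

2.40:1 is wider than 16×10, so it spans the full width.
That makes the image 3280.00 px tall (7872 / 2.400).
Leftover height: 4920 − 3280.00 = 1640.00 px.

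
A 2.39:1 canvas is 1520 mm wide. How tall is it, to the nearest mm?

636 mm

1520 / 2.390 = 635.98.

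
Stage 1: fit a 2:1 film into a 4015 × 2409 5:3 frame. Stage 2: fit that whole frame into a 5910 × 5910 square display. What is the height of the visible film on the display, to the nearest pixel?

2955 px

Inside the 4015×2409 canvas the film is width-limited at 4015.00 × 2007.50.
Second fit — the 5:3 canvas into 5910×5910 spans the width: 5910.00 × 3546.00 (×1.4720 from 4015×2409).
So the film's height is 2007.50 × 1.4720 ≈ 2955.00.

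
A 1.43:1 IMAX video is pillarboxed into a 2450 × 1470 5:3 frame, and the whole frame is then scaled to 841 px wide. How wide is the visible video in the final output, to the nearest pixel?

Fitted into 2450×1470, the video spans the height; its width is 1470 × 1.430 ≈ 2102.10 px.
Scaling 2450 → 841 is ×0.3433, so the width becomes 2102.10 × 0.3433 ≈ 721.58 px.

722 px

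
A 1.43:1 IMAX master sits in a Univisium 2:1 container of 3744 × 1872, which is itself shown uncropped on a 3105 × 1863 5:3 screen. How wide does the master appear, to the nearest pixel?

1.43:1 IMAX in 3744×1872: fills the height, so the master is 2676.96 × 1872.00.
Second fit — the Univisium 2:1 canvas into 3105×1863 spans the width: 3105.00 × 1552.50 (×0.8293 from 3744×1872).
So the master's width is 2676.96 × 0.8293 ≈ 2220.07.

2220 px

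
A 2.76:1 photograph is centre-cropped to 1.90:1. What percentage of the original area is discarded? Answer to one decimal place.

31.2%

The height stays; only width is cut (since 1.90:1 is narrower than 2.76:1).
Area ratio = (1.900)/(2.760) = 68.84%; the remaining 31.16% is cropped out.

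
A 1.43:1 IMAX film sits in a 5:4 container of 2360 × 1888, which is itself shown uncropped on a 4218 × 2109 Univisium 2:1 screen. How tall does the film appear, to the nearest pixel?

1844 px

1.43:1 IMAX in 2360×1888: fills the width, so the film is 2360.00 × 1650.35.
Second fit — the 5:4 canvas into 4218×2109 spans the height: 2636.25 × 2109.00 (×1.1171 from 2360×1888).
The film scales with it: height 1650.35 × 1.1171 ≈ 1843.53.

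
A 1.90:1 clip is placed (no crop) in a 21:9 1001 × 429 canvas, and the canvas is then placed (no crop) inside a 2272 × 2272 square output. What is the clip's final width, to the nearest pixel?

1850 px

1.90:1 in 1001×429: fills the height, so the clip is 815.10 × 429.00.
21:9 in 2272×2272: fills the width, so the intermediate becomes 2272.00 × 973.71 — a scale of ×2.2697.
Applying the same ×2.2697: 815.10 → 1850.06.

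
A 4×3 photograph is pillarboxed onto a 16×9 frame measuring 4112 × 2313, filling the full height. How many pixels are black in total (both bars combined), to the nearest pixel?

Content width = 2313 × 4/3 ≈ 3084.0000 px.
Leftover width: 4112 − 3084.0000 = 1028.0000 px.
That's 1028.0000 × 2313 ≈ 2377764 black pixels.

2377764 pixels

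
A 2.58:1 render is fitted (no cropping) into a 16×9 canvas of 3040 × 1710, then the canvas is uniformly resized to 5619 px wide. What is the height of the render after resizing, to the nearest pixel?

At 3040×1710 the render is width-limited, so height = 3040 / 2.580 ≈ 1178.29 px.
The frame scales by 5619/3040 = 1.8484; 1178.29 × 1.8484 ≈ 2177.91 px.

2178 px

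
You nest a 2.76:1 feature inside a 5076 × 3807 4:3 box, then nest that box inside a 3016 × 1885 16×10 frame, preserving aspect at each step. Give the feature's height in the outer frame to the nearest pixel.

2.76:1 in 5076×3807: fills the width, so the feature is 5076.00 × 1839.13.
The 4:3 canvas is height-limited in 3016×1885, giving 2513.33 × 1885.00; scale factor 0.4951.
So the feature's height is 1839.13 × 0.4951 ≈ 910.63.

911 px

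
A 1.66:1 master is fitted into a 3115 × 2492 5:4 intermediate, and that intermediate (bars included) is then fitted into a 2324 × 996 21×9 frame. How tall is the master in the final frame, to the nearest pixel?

750 px

1.66:1 in 3115×2492: fills the width, so the master is 3115.00 × 1876.51.
The 5:4 canvas is height-limited in 2324×996, giving 1245.00 × 996.00; scale factor 0.3997.
So the master's height is 1876.51 × 0.3997 ≈ 750.00.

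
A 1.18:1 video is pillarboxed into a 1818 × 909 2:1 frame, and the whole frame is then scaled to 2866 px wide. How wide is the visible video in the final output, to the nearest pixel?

1691 px

In the 1818×909 frame the video fills the height: width = 909 × 1.180 ≈ 1072.62 px.
The frame scales by 2866/1818 = 1.5765; 1072.62 × 1.5765 ≈ 1690.94 px.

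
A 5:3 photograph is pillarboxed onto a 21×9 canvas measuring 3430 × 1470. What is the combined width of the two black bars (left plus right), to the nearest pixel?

980 px

Since 1.667 < 2.333, the photograph is height-limited.
Content width = 1470 × 5/3 ≈ 2450.00 px.
Black = 3430 − 2450.00 = 980.00 px.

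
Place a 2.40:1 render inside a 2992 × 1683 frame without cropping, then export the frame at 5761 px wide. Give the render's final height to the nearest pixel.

2400 px

At 2992×1683 the render is width-limited, so height = 2992 / 2.400 ≈ 1246.67 px.
Scaling 2992 → 5761 is ×1.9255, so the height becomes 1246.67 × 1.9255 ≈ 2400.42 px.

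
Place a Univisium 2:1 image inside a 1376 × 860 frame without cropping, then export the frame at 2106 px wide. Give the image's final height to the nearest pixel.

1053 px

Fitted into 1376×860, the image spans the width; its height is 1376 × 1/2 ≈ 688.00 px.
Resizing to 2106 px wide multiplies everything by 1.5305: 688.00 → 1053.00 px.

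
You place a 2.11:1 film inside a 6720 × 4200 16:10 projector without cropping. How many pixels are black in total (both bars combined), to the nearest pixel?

2.11:1 is wider than 16:10, so it spans the full width.
Content height = 6720 / 2.110 ≈ 3184.8341 px.
Leftover height: 4200 − 3184.8341 = 1015.1659 px.
That's 1015.1659 × 6720 ≈ 6821915 black pixels.

6821915 pixels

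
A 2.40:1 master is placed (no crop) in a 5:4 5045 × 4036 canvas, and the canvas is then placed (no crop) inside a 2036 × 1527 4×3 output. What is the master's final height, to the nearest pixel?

795 px

2.40:1 in 5045×4036: fills the width, so the master is 5045.00 × 2102.08.
Second fit — the 5:4 canvas into 2036×1527 spans the height: 1908.75 × 1527.00 (×0.3783 from 5045×4036).
Applying the same ×0.3783: 2102.08 → 795.31.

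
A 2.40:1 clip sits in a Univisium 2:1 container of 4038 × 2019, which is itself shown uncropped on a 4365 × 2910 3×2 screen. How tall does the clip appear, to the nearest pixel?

1819 px

First fit — 2.40:1 into 4038×2019 spans the width: 4038.00 × 1682.50.
The Univisium 2:1 canvas is width-limited in 4365×2910, giving 4365.00 × 2182.50; scale factor 1.0810.
The clip scales with it: height 1682.50 × 1.0810 ≈ 1818.75.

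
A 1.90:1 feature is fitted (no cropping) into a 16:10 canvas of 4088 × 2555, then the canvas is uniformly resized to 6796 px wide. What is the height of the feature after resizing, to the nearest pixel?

3577 px

Fitted into 4088×2555, the feature spans the width; its height is 4088 / 1.900 ≈ 2151.58 px.
Resizing to 6796 px wide multiplies everything by 1.6624: 2151.58 → 3576.84 px.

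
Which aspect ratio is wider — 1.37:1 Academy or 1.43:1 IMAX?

1.43:1 IMAX

1.37 and 1.43; 1.43 > 1.37.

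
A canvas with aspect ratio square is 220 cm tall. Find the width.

220 cm

At square, 220 × 1/1 ≈ 220.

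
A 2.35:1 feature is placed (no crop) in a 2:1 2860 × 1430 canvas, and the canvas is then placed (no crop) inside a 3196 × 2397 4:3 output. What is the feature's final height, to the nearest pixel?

1360 px

First fit — 2.35:1 into 2860×1430 spans the width: 2860.00 × 1217.02.
2:1 in 3196×2397: fills the width, so the intermediate becomes 3196.00 × 1598.00 — a scale of ×1.1175.
The feature scales with it: height 1217.02 × 1.1175 ≈ 1360.00.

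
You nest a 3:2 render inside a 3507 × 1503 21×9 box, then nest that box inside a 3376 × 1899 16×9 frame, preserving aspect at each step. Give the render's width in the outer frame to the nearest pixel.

2170 px

3:2 in 3507×1503: fills the height, so the render is 2254.50 × 1503.00.
Second fit — the 21×9 canvas into 3376×1899 spans the width: 3376.00 × 1446.86 (×0.9626 from 3507×1503).
So the render's width is 2254.50 × 0.9626 ≈ 2170.29.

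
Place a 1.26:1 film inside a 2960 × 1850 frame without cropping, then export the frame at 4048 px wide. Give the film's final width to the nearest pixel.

Fitted into 2960×1850, the film spans the height; its width is 1850 × 1.260 ≈ 2331.00 px.
The frame scales by 4048/2960 = 1.3676; 2331.00 × 1.3676 ≈ 3187.80 px.

3188 px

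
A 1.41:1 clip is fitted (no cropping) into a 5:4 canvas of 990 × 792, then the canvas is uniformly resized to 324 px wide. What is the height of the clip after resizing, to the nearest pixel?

230 px

Fitted into 990×792, the clip spans the width; its height is 990 / 1.410 ≈ 702.13 px.
Scaling 990 → 324 is ×0.3273, so the height becomes 702.13 × 0.3273 ≈ 229.79 px.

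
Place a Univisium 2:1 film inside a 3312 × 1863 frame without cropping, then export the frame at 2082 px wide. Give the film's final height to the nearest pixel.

1041 px

Fitted into 3312×1863, the film spans the width; its height is 3312 × 1/2 ≈ 1656.00 px.
The frame scales by 2082/3312 = 0.6286; 1656.00 × 0.6286 ≈ 1041.00 px.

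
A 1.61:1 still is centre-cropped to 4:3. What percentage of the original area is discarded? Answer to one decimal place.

17.2%

4:3 is narrower than 1.61:1, so the crop keeps the full height and trims the width.
(1.333)/(1.610) ≈ 0.828 of the area survives, leaving 17.18% discarded.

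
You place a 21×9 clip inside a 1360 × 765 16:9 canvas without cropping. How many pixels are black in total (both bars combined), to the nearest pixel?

21×9 (2.333) > 16:9 (1.778), so the clip fills the width.
The clip is 1360 × 9/21 ≈ 582.8571 px tall.
765 − 582.8571 = 182.1429 px of bars.
That's 182.1429 × 1360 ≈ 247714 black pixels.

247714 pixels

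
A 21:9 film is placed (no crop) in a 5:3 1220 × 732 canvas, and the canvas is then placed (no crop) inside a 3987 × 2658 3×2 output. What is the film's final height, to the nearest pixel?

1709 px

Inside the 1220×732 canvas the film is width-limited at 1220.00 × 522.86.
The 5:3 canvas is width-limited in 3987×2658, giving 3987.00 × 2392.20; scale factor 3.2680.
So the film's height is 522.86 × 3.2680 ≈ 1708.71.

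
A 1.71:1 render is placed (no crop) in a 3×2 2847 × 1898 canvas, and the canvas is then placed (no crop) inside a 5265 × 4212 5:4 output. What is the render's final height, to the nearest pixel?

1.71:1 in 2847×1898: fills the width, so the render is 2847.00 × 1664.91.
3×2 in 5265×4212: fills the width, so the intermediate becomes 5265.00 × 3510.00 — a scale of ×1.8493.
So the render's height is 1664.91 × 1.8493 ≈ 3078.95.

3079 px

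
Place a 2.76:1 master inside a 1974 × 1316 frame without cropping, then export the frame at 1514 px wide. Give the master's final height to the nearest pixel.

549 px

In the 1974×1316 frame the master fills the width: height = 1974 / 2.760 ≈ 715.22 px.
The frame scales by 1514/1974 = 0.7670; 715.22 × 0.7670 ≈ 548.55 px.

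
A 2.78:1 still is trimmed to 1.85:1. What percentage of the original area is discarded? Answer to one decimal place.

33.5%

The height stays; only width is cut (since 1.85:1 is narrower than 2.78:1).
(1.850)/(2.780) ≈ 0.665 of the area survives, leaving 33.45% discarded.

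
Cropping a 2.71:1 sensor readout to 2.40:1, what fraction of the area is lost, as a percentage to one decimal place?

11.4%

2.40:1 is narrower than 2.71:1, so the crop keeps the full height and trims the width.
Area ratio = (2.400)/(2.710) = 88.56%; the remaining 11.44% is cropped out.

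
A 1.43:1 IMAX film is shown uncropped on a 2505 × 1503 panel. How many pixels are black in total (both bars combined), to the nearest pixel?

1.43:1 IMAX (1.430) < 5:3 (1.667), so the film fills the height.
Content width = 1503 × 1.430 ≈ 2149.2900 px.
Black = 2505 − 2149.2900 = 355.7100 px.
Across the 1503-px span: 355.7100 × 1503 ≈ 534632 px.

534632 pixels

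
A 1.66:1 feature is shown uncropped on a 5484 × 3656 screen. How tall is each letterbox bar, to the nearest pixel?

1.66:1 (1.660) > 3:2 (1.500), so the feature fills the width.
That makes the image 3303.61 px tall (5484 / 1.660).
Leftover height: 3656 − 3303.61 = 352.39 px → 176.19 each side.

176 px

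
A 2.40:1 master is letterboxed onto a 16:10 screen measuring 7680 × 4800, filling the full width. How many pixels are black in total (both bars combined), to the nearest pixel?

The master is 7680 / 2.400 ≈ 3200.0000 px tall.
Leftover height: 4800 − 3200.0000 = 1600.0000 px.
Across the 7680-px span: 1600.0000 × 7680 ≈ 12288000 px.

12288000 pixels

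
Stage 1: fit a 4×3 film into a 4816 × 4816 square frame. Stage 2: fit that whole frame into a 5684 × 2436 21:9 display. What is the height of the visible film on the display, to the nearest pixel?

4×3 in 4816×4816: fills the width, so the film is 4816.00 × 3612.00.
Second fit — the square canvas into 5684×2436 spans the height: 2436.00 × 2436.00 (×0.5058 from 4816×4816).
The film scales with it: height 3612.00 × 0.5058 ≈ 1827.00.

1827 px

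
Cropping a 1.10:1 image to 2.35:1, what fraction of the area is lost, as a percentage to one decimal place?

53.2%

The width stays; only height is cut (since 2.35:1 is wider than 1.10:1).
(1.100)/(2.350) ≈ 0.468 of the area survives, leaving 53.19% discarded.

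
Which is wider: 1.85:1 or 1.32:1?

1.85 and 1.32; 1.85 > 1.32.

1.85:1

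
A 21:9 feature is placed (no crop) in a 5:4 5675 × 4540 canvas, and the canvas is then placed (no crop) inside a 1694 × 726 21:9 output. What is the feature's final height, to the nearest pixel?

First fit — 21:9 into 5675×4540 spans the width: 5675.00 × 2432.14.
5:4 in 1694×726: fills the height, so the intermediate becomes 907.50 × 726.00 — a scale of ×0.1599.
The feature scales with it: height 2432.14 × 0.1599 ≈ 388.93.

389 px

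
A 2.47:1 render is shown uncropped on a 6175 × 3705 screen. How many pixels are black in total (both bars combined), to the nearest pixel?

7440875 pixels

2.47:1 (2.470) > 5:3 (1.667), so the render fills the width.
That makes the image 2500.0000 px tall (6175 / 2.470).
Leftover height: 3705 − 2500.0000 = 1205.0000 px.
Bar area = 1205.0000 × 6175 ≈ 7440875 px.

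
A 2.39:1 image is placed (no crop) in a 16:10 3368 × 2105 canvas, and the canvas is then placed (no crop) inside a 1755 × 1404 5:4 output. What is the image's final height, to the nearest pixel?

734 px

Inside the 3368×2105 canvas the image is width-limited at 3368.00 × 1409.21.
16:10 in 1755×1404: fills the width, so the intermediate becomes 1755.00 × 1096.88 — a scale of ×0.5211.
So the image's height is 1409.21 × 0.5211 ≈ 734.31.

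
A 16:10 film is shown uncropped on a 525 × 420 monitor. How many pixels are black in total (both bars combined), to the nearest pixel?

48234 pixels

16:10 is wider than 5:4, so it spans the full width.
That makes the image 328.1250 px tall (525 × 10/16).
Leftover height: 420 − 328.1250 = 91.8750 px.
Across the 525-px span: 91.8750 × 525 ≈ 48234 px.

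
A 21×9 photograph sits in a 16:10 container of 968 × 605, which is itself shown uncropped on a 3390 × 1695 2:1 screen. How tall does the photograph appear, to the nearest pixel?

Inside the 968×605 canvas the photograph is width-limited at 968.00 × 414.86.
16:10 in 3390×1695: fills the height, so the intermediate becomes 2712.00 × 1695.00 — a scale of ×2.8017.
So the photograph's height is 414.86 × 2.8017 ≈ 1162.29.

1162 px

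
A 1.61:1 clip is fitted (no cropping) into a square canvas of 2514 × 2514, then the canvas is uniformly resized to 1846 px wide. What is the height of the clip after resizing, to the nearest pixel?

At 2514×2514 the clip is width-limited, so height = 2514 / 1.610 ≈ 1561.49 px.
The frame scales by 1846/2514 = 0.7343; 1561.49 × 0.7343 ≈ 1146.58 px.

1147 px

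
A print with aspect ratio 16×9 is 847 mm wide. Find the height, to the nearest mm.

847·9/16 = 476.44.

476 mm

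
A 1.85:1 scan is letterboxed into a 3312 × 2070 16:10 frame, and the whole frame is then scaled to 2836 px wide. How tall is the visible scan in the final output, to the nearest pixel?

1533 px

In the 3312×2070 frame the scan fills the width: height = 3312 / 1.850 ≈ 1790.27 px.
The frame scales by 2836/3312 = 0.8563; 1790.27 × 0.8563 ≈ 1532.97 px.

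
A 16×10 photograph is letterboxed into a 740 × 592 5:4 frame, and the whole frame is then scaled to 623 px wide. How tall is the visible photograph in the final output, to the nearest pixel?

In the 740×592 frame the photograph fills the width: height = 740 × 10/16 ≈ 462.50 px.
The frame scales by 623/740 = 0.8419; 462.50 × 0.8419 ≈ 389.38 px.

389 px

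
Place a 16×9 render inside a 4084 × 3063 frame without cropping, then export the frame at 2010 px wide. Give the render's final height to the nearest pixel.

At 4084×3063 the render is width-limited, so height = 4084 × 9/16 ≈ 2297.25 px.
Resizing to 2010 px wide multiplies everything by 0.4922: 2297.25 → 1130.62 px.

1131 px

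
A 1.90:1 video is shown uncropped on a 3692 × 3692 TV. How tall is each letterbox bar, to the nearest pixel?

874 px

Since 1.900 > 1.000, the video is width-limited.
Content height = 3692 / 1.900 ≈ 1943.16 px.
Black = 3692 − 1943.16 = 1748.84 px, or 874.42 per bar.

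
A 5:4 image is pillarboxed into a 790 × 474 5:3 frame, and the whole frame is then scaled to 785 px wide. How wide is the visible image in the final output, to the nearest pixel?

At 790×474 the image is height-limited, so width = 474 × 5/4 ≈ 592.50 px.
Scaling 790 → 785 is ×0.9937, so the width becomes 592.50 × 0.9937 ≈ 588.75 px.

589 px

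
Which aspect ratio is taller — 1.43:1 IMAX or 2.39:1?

1.43 and 2.39; 2.39 > 1.43. The smaller width-to-height ratio is the taller frame.

1.43:1 IMAX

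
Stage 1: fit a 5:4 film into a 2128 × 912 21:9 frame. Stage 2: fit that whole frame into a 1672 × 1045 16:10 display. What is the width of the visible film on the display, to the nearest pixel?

5:4 in 2128×912: fills the height, so the film is 1140.00 × 912.00.
The 21:9 canvas is width-limited in 1672×1045, giving 1672.00 × 716.57; scale factor 0.7857.
Applying the same ×0.7857: 1140.00 → 895.71.

896 px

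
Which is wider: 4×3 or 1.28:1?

4×3

4×3 = 1.333 and 1.28; 1.333 > 1.28.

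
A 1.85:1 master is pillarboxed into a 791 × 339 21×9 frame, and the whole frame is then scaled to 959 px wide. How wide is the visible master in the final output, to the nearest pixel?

In the 791×339 frame the master fills the height: width = 339 × 1.850 ≈ 627.15 px.
Scaling 791 → 959 is ×1.2124, so the width becomes 627.15 × 1.2124 ≈ 760.35 px.

760 px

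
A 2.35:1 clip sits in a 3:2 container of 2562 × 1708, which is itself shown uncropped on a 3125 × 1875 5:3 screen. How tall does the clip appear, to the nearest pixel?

1197 px

First fit — 2.35:1 into 2562×1708 spans the width: 2562.00 × 1090.21.
The 3:2 canvas is height-limited in 3125×1875, giving 2812.50 × 1875.00; scale factor 1.0978.
Applying the same ×1.0978: 1090.21 → 1196.81.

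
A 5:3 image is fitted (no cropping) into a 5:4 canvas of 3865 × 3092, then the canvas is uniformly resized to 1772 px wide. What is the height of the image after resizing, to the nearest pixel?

Fitted into 3865×3092, the image spans the width; its height is 3865 × 3/5 ≈ 2319.00 px.
Scaling 3865 → 1772 is ×0.4585, so the height becomes 2319.00 × 0.4585 ≈ 1063.20 px.

1063 px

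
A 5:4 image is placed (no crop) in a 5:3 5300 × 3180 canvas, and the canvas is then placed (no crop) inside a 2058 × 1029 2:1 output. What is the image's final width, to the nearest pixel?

1286 px

First fit — 5:4 into 5300×3180 spans the height: 3975.00 × 3180.00.
5:3 in 2058×1029: fills the height, so the intermediate becomes 1715.00 × 1029.00 — a scale of ×0.3236.
So the image's width is 3975.00 × 0.3236 ≈ 1286.25.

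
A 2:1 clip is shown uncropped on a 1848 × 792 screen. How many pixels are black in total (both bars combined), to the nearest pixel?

2:1 (2.000) < 21×9 (2.333), so the clip fills the height.
The clip is 792 × 2/1 ≈ 1584.0000 px wide.
1848 − 1584.0000 = 264.0000 px of bars.
That's 264.0000 × 792 ≈ 209088 black pixels.

209088 pixels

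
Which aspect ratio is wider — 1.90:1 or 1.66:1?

1.90:1

1.9 and 1.66; 1.9 > 1.66.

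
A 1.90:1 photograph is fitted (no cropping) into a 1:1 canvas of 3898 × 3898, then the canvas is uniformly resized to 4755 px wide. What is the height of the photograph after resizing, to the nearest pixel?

2503 px

At 3898×3898 the photograph is width-limited, so height = 3898 / 1.900 ≈ 2051.58 px.
Scaling 3898 → 4755 is ×1.2199, so the height becomes 2051.58 × 1.2199 ≈ 2502.63 px.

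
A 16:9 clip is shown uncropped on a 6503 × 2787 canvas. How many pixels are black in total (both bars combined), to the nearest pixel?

4315205 pixels

Since 1.778 < 2.333, the clip is height-limited.
Content width = 2787 × 16/9 ≈ 4954.6667 px.
6503 − 4954.6667 = 1548.3333 px of bars.
Bar area = 1548.3333 × 2787 ≈ 4315205 px.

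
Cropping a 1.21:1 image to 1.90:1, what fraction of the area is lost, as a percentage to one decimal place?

The width stays; only height is cut (since 1.90:1 is wider than 1.21:1).
Area ratio = (1.210)/(1.900) = 63.68%; the remaining 36.32% is cropped out.

36.3%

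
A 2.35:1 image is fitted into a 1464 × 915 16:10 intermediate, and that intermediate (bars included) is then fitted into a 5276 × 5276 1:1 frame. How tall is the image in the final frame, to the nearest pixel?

2245 px

First fit — 2.35:1 into 1464×915 spans the width: 1464.00 × 622.98.
16:10 in 5276×5276: fills the width, so the intermediate becomes 5276.00 × 3297.50 — a scale of ×3.6038.
The image scales with it: height 622.98 × 3.6038 ≈ 2245.11.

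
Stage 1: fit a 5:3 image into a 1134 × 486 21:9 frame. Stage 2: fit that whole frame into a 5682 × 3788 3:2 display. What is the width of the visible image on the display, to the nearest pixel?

4059 px

5:3 in 1134×486: fills the height, so the image is 810.00 × 486.00.
Second fit — the 21:9 canvas into 5682×3788 spans the width: 5682.00 × 2435.14 (×5.0106 from 1134×486).
So the image's width is 810.00 × 5.0106 ≈ 4058.57.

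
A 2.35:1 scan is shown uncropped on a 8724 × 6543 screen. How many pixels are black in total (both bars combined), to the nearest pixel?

2.35:1 (2.350) > 4×3 (1.333), so the scan fills the width.
That makes the image 3712.3404 px tall (8724 / 2.350).
6543 − 3712.3404 = 2830.6596 px of bars.
Bar area = 2830.6596 × 8724 ≈ 24694674 px.

24694674 pixels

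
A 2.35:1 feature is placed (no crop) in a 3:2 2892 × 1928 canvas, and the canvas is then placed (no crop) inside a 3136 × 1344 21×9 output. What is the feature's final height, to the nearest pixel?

Inside the 2892×1928 canvas the feature is width-limited at 2892.00 × 1230.64.
The 3:2 canvas is height-limited in 3136×1344, giving 2016.00 × 1344.00; scale factor 0.6971.
So the feature's height is 1230.64 × 0.6971 ≈ 857.87.

858 px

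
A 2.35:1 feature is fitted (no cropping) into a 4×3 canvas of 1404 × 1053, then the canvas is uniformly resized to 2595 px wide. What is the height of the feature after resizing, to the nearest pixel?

At 1404×1053 the feature is width-limited, so height = 1404 / 2.350 ≈ 597.45 px.
Resizing to 2595 px wide multiplies everything by 1.8483: 597.45 → 1104.26 px.

1104 px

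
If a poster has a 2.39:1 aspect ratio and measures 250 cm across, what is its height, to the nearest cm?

105 cm

250 / 2.390 = 104.60.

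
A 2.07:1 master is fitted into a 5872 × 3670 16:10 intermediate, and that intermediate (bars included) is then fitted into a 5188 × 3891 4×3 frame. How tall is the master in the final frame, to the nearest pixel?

2506 px

2.07:1 in 5872×3670: fills the width, so the master is 5872.00 × 2836.71.
Second fit — the 16:10 canvas into 5188×3891 spans the width: 5188.00 × 3242.50 (×0.8835 from 5872×3670).
Applying the same ×0.8835: 2836.71 → 2506.28.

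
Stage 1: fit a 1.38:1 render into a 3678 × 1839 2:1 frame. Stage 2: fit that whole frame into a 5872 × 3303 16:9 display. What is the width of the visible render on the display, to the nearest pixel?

4052 px

Inside the 3678×1839 canvas the render is height-limited at 2537.82 × 1839.00.
Second fit — the 2:1 canvas into 5872×3303 spans the width: 5872.00 × 2936.00 (×1.5965 from 3678×1839).
So the render's width is 2537.82 × 1.5965 ≈ 4051.68.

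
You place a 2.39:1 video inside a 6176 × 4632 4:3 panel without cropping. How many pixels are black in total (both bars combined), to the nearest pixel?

Since 2.390 > 1.333, the video is width-limited.
Content height = 6176 / 2.390 ≈ 2584.1004 px.
Black = 4632 − 2584.1004 = 2047.8996 px.
Across the 6176-px span: 2047.8996 × 6176 ≈ 12647828 px.

12647828 pixels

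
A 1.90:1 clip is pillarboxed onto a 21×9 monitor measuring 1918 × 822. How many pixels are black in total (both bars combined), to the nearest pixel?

Since 1.900 < 2.333, the clip is height-limited.
That makes the image 1561.8000 px wide (822 × 1.900).
Black = 1918 − 1561.8000 = 356.2000 px.
Across the 822-px span: 356.2000 × 822 ≈ 292796 px.

292796 pixels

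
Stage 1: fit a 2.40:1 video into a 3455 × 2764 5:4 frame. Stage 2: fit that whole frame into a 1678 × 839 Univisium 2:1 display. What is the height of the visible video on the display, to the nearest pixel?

437 px

First fit — 2.40:1 into 3455×2764 spans the width: 3455.00 × 1439.58.
The 5:4 canvas is height-limited in 1678×839, giving 1048.75 × 839.00; scale factor 0.3035.
Applying the same ×0.3035: 1439.58 → 436.98.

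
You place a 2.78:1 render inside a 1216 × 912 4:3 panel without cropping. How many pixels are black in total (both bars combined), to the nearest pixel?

577101 pixels

2.78:1 (2.780) > 4:3 (1.333), so the render fills the width.
The render is 1216 / 2.780 ≈ 437.4101 px tall.
Black = 912 − 437.4101 = 474.5899 px.
Across the 1216-px span: 474.5899 × 1216 ≈ 577101 px.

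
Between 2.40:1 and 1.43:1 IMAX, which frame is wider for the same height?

2.4 and 1.43; 2.4 > 1.43.

2.40:1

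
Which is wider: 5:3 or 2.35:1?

2.35:1

5:3 = 1.667 and 2.35; 2.35 > 1.667.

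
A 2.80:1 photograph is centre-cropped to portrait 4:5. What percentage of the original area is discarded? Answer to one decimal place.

71.4%

portrait 4:5 is narrower than 2.80:1, so the crop keeps the full height and trims the width.
(0.800)/(2.800) ≈ 0.286 of the area survives, leaving 71.43% discarded.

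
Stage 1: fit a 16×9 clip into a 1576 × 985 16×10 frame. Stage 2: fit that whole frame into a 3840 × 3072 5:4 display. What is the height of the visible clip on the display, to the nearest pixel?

2160 px

Inside the 1576×985 canvas the clip is width-limited at 1576.00 × 886.50.
16×10 in 3840×3072: fills the width, so the intermediate becomes 3840.00 × 2400.00 — a scale of ×2.4365.
Applying the same ×2.4365: 886.50 → 2160.00.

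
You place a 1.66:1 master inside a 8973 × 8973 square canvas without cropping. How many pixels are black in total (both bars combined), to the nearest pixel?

1.66:1 is wider than square, so it spans the full width.
The master is 8973 / 1.660 ≈ 5405.4217 px tall.
Black = 8973 − 5405.4217 = 3567.5783 px.
That's 3567.5783 × 8973 ≈ 32011880 black pixels.

32011880 pixels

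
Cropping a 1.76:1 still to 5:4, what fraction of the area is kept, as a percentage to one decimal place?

71.0%

Going from 1.76:1 to 5:4 means cutting width while keeping height.
Area ratio = (1.250)/(1.760) = 71.02% retained.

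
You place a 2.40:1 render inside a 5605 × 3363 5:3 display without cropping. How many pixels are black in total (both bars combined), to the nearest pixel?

Since 2.400 > 1.667, the render is width-limited.
Content height = 5605 / 2.400 ≈ 2335.4167 px.
Leftover height: 3363 − 2335.4167 = 1027.5833 px.
Bar area = 1027.5833 × 5605 ≈ 5759605 px.

5759605 pixels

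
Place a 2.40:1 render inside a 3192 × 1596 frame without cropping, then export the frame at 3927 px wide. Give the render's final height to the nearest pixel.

In the 3192×1596 frame the render fills the width: height = 3192 / 2.400 ≈ 1330.00 px.
Resizing to 3927 px wide multiplies everything by 1.2303: 1330.00 → 1636.25 px.

1636 px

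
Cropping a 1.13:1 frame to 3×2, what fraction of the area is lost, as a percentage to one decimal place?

Going from 1.13:1 to 3×2 means cutting height while keeping width.
(1.130)/(1.500) ≈ 0.753 of the area survives, leaving 24.67% discarded.

24.7%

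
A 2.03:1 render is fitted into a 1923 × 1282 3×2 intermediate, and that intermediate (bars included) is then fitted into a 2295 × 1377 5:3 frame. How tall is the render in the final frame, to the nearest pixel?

Inside the 1923×1282 canvas the render is width-limited at 1923.00 × 947.29.
The 3×2 canvas is height-limited in 2295×1377, giving 2065.50 × 1377.00; scale factor 1.0741.
The render scales with it: height 947.29 × 1.0741 ≈ 1017.49.

1017 px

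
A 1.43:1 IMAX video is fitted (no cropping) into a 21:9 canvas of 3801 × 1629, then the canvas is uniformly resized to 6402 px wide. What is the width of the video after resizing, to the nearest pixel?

In the 3801×1629 frame the video fills the height: width = 1629 × 1.430 ≈ 2329.47 px.
Scaling 3801 → 6402 is ×1.6843, so the width becomes 2329.47 × 1.6843 ≈ 3923.51 px.

3924 px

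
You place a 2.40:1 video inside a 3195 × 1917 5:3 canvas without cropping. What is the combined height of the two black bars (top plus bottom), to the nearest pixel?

586 px

2.40:1 (2.400) > 5:3 (1.667), so the video fills the width.
That makes the image 1331.25 px tall (3195 / 2.400).
Black = 1917 − 1331.25 = 585.75 px.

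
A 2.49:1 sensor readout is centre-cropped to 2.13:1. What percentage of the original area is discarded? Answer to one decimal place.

Going from 2.49:1 to 2.13:1 means cutting width while keeping height.
Area ratio = (2.130)/(2.490) = 85.54%; the remaining 14.46% is cropped out.

14.5%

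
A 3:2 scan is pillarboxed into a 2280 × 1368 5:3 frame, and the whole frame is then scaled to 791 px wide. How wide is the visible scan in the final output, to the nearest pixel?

712 px

Fitted into 2280×1368, the scan spans the height; its width is 1368 × 3/2 ≈ 2052.00 px.
Scaling 2280 → 791 is ×0.3469, so the width becomes 2052.00 × 0.3469 ≈ 711.90 px.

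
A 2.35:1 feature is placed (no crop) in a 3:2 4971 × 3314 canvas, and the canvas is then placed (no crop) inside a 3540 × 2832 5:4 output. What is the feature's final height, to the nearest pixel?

Inside the 4971×3314 canvas the feature is width-limited at 4971.00 × 2115.32.
Second fit — the 3:2 canvas into 3540×2832 spans the width: 3540.00 × 2360.00 (×0.7121 from 4971×3314).
Applying the same ×0.7121: 2115.32 → 1506.38.

1506 px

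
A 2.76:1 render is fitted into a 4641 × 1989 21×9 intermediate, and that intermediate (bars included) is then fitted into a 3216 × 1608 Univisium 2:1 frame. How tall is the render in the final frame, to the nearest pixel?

1165 px

Inside the 4641×1989 canvas the render is width-limited at 4641.00 × 1681.52.
21×9 in 3216×1608: fills the width, so the intermediate becomes 3216.00 × 1378.29 — a scale of ×0.6930.
So the render's height is 1681.52 × 0.6930 ≈ 1165.22.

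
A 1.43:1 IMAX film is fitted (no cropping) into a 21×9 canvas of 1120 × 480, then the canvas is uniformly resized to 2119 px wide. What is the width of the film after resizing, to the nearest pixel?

1299 px

At 1120×480 the film is height-limited, so width = 480 × 1.430 ≈ 686.40 px.
Scaling 1120 → 2119 is ×1.8920, so the width becomes 686.40 × 1.8920 ≈ 1298.64 px.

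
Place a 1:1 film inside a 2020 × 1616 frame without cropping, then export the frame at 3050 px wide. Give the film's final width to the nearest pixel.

2440 px

At 2020×1616 the film is height-limited, so width = 1616 × 1/1 ≈ 1616.00 px.
The frame scales by 3050/2020 = 1.5099; 1616.00 × 1.5099 ≈ 2440.00 px.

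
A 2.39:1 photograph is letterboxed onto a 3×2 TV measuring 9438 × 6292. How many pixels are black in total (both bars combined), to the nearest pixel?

22113668 pixels

2.39:1 (2.390) > 3×2 (1.500), so the photograph fills the width.
Content height = 9438 / 2.390 ≈ 3948.9540 px.
6292 − 3948.9540 = 2343.0460 px of bars.
Across the 9438-px span: 2343.0460 × 9438 ≈ 22113668 px.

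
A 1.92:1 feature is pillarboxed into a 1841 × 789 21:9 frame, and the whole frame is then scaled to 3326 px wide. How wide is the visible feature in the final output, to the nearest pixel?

In the 1841×789 frame the feature fills the height: width = 789 × 1.920 ≈ 1514.88 px.
The frame scales by 3326/1841 = 1.8066; 1514.88 × 1.8066 ≈ 2736.82 px.

2737 px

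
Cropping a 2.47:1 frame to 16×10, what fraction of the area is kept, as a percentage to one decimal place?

16×10 is narrower than 2.47:1, so the crop keeps the full height and trims the width.
(1.600)/(2.470) ≈ 0.648 of the area survives.

64.8%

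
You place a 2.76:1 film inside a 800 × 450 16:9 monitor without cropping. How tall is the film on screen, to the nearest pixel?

Since 2.760 > 1.778, the film is width-limited.
That makes the image 289.86 px tall (800 / 2.760).

290 px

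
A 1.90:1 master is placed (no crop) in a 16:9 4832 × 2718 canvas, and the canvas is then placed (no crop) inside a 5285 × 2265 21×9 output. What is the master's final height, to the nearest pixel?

First fit — 1.90:1 into 4832×2718 spans the width: 4832.00 × 2543.16.
The 16:9 canvas is height-limited in 5285×2265, giving 4026.67 × 2265.00; scale factor 0.8333.
The master scales with it: height 2543.16 × 0.8333 ≈ 2119.30.

2119 px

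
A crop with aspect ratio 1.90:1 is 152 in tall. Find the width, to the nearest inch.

289 in

152 × 1.900 = 288.80.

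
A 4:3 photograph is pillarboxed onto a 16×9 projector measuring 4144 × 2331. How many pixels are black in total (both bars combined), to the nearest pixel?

4:3 is narrower than 16×9, so it spans the full height.
Content width = 2331 × 4/3 ≈ 3108.0000 px.
4144 − 3108.0000 = 1036.0000 px of bars.
Across the 2331-px span: 1036.0000 × 2331 ≈ 2414916 px.

2414916 pixels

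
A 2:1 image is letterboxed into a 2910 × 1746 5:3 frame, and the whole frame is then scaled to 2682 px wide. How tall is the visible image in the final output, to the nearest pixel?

1341 px

At 2910×1746 the image is width-limited, so height = 2910 × 1/2 ≈ 1455.00 px.
Resizing to 2682 px wide multiplies everything by 0.9216: 1455.00 → 1341.00 px.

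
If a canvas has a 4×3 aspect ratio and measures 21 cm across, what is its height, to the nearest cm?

16 cm

Height = 21 × 3/4 = 15.75.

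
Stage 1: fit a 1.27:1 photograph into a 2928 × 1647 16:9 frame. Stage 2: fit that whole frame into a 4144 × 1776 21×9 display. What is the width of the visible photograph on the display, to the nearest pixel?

2256 px

1.27:1 in 2928×1647: fills the height, so the photograph is 2091.69 × 1647.00.
16:9 in 4144×1776: fills the height, so the intermediate becomes 3157.33 × 1776.00 — a scale of ×1.0783.
Applying the same ×1.0783: 2091.69 → 2255.52.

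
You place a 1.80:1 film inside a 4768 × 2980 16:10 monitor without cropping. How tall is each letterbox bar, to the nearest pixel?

166 px

1.80:1 (1.800) > 16:10 (1.600), so the film fills the width.
The film is 4768 / 1.800 ≈ 2648.89 px tall.
Leftover height: 2980 − 2648.89 = 331.11 px → 165.56 each side.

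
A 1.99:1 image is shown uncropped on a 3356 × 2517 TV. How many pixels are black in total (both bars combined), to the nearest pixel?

2787386 pixels

1.99:1 (1.990) > 4:3 (1.333), so the image fills the width.
Content height = 3356 / 1.990 ≈ 1686.4322 px.
2517 − 1686.4322 = 830.5678 px of bars.
That's 830.5678 × 3356 ≈ 2787386 black pixels.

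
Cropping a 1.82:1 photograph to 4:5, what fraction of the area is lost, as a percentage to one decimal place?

The height stays; only width is cut (since 4:5 is narrower than 1.82:1).
Fraction kept = (0.800)/(1.820) ≈ 43.96%, so 56.04% is lost.

56.0%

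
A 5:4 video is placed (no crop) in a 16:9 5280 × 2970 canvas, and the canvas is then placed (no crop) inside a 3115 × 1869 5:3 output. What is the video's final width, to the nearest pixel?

First fit — 5:4 into 5280×2970 spans the height: 3712.50 × 2970.00.
The 16:9 canvas is width-limited in 3115×1869, giving 3115.00 × 1752.19; scale factor 0.5900.
Applying the same ×0.5900: 3712.50 → 2190.23.

2190 px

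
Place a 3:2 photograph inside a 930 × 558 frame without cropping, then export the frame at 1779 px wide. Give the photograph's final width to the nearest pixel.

1601 px

In the 930×558 frame the photograph fills the height: width = 558 × 3/2 ≈ 837.00 px.
Scaling 930 → 1779 is ×1.9129, so the width becomes 837.00 × 1.9129 ≈ 1601.10 px.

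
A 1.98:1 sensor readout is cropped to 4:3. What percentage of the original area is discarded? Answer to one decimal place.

Going from 1.98:1 to 4:3 means cutting width while keeping height.
Fraction kept = (1.333)/(1.980) ≈ 67.34%, so 32.66% is lost.

32.7%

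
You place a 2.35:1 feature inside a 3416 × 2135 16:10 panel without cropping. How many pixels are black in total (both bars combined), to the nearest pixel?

Since 2.350 > 1.600, the feature is width-limited.
That makes the image 1453.6170 px tall (3416 / 2.350).
Black = 2135 − 1453.6170 = 681.3830 px.
Bar area = 681.3830 × 3416 ≈ 2327604 px.

2327604 pixels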